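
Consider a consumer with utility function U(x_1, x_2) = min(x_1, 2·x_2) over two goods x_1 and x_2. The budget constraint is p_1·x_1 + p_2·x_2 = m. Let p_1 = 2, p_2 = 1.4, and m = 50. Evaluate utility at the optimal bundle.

Leontief preferences: the optimum is at the kink where x_1/2 = x_2/1, i.e. x_2 = (1/2)·x_1.
Budget: p_1·x_1 + p_2·(1/2)·x_1 = m, so (2·p_1 + p_2)·x_1 = 2·m.
Demand: x_1*(p_1,p_2,m) = 2·m/(2·p_1 + p_2), x_2* = m/(2·p_1 + p_2).
Here 2·2 + 1.4 = 5.4, giving x_1* = 18.5185 and x_2* = 9.2593.
Utility at the optimum: U(18.5185, 9.2593) = 18.5185.

V = 18.5185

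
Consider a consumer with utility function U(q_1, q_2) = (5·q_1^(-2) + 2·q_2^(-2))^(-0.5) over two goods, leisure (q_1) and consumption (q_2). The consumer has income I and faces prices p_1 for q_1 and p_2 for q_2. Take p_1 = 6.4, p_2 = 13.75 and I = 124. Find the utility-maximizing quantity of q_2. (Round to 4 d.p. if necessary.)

MU_q_1 ∝ 5·q_1^(-3), MU_q_2 ∝ 2·q_2^(-3), so MRS = (5/2)·(q_2/q_1)^(3) = p_1/p_2.
Solve for the ratio: q_2/q_1 = [(2/5)·p_1/p_2]^(1/3).
Substitute q_2 = (q_2/q_1)·q_1 into the budget: q_1* = I/(p_1 + p_2·(q_2/q_1)).
Numerically q_2/q_1 = 0.571013, so q_1* = 124/(6.4 + 13.75·0.571013) = 8.7009 and q_2* = 0.571013·8.7009 = 4.9683.

q_2* = 4.9683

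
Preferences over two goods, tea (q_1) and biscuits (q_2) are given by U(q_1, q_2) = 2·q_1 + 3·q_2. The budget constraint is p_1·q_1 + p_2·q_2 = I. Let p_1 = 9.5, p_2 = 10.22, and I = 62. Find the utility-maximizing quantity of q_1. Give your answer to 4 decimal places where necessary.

q_1* = 0

q_2 gives more utility per dollar, so spend all income on q_2: q_2* = I/p_2, q_1* = 0.
Numerically: q_1* = 0, q_2* = 6.0665.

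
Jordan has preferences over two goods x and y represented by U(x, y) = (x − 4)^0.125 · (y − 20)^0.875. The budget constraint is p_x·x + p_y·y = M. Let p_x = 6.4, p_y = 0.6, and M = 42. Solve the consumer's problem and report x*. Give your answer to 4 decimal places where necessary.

MRS = (1/7)·(y−20)/(x−4). Tangency with p_x/p_y gives y−20 = 7·(p_x/p_y)·(x−4).
Substituting into the budget: x* = 4 + 0.125·(M − 4·p_x − 20·p_y)/p_x, and y* = 20 + 0.875·(…)/p_y.
Discretionary income = 42 − 4·6.4 − 20·0.6 = 4.4; x* = 4 + 0.125·4.4/6.4 = 4.0859.

x* = 4.0859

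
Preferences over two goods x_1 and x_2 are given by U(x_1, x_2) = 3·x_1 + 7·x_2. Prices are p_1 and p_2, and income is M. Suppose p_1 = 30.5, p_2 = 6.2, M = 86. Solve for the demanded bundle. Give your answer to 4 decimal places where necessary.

Linear utility — the consumer picks whichever good has higher MU/price: 3/30.5 = 0.0984 vs 7/6.2 = 1.129.
x_2 gives more utility per dollar, so spend all income on x_2: x_2* = M/p_2, x_1* = 0.
Numerically: x_1* = 0, x_2* = 13.871.

x_1* = 0, x_2* = 13.871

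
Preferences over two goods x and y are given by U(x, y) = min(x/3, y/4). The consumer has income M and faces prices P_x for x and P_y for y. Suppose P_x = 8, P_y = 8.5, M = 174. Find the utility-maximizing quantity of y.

y* = 12

Leontief preferences: the optimum is at the kink where x/3 = y/4, i.e. y = (4/3)·x.
Budget: P_x·x + P_y·(4/3)·x = M, so (3·P_x + 4·P_y)·x = 3·M.
Demand: x*(P_x,P_y,M) = 3·M/(3·P_x + 4·P_y), y* = 4·M/(3·P_x + 4·P_y).
Here 3·8 + 4·8.5 = 58, giving y* = 12.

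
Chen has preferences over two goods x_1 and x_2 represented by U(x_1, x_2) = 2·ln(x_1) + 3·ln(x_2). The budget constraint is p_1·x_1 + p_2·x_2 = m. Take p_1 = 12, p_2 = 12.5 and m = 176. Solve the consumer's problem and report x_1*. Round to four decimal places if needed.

The MRS is (2/3)·x_2/x_1. Set MRS = p_1/p_2.
So 2·p_2·x_2 = 3·p_1·x_1; combined with the budget, a share 0.4 of income goes to x_1.
Demand: x_1*(p_1,p_2,m) = 0.4·m/p_1 and x_2* = 0.6·m/p_2.
At p_1=12, p_2=12.5, m=176: x_1* = 0.4·176/12 = 5.8667.

x_1* = 5.8667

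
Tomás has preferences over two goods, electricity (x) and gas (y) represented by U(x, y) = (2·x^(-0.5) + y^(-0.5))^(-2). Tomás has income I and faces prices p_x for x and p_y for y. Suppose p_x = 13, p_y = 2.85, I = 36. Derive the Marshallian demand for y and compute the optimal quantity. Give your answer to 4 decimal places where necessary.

y* = 3.4773

Numerically y/x = 1.732656, so x* = 36/(13 + 2.85·1.732656) = 2.0069 and y* = 1.732656·2.0069 = 3.4773.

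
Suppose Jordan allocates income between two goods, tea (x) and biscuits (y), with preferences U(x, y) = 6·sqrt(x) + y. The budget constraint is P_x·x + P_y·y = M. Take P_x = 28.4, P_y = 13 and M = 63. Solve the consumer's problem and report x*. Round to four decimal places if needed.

MU_x = 3/√x, MU_y = 1. Tangency: 3/√x = P_x/P_y.
Solve: √x = 3·P_y/P_x, so x*(P_x,P_y) = (3·P_y/P_x)², and y* = (M − P_x·x*)/P_y.
Plugging in: x* = (3·13/28.4)² = 1.8858.

x* = 1.8858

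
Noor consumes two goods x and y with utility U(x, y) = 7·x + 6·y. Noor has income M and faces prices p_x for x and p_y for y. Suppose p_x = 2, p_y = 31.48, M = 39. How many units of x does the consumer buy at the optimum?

x* = 19.5

Perfect substitutes: compare marginal utility per dollar. 7/p_x vs 6/p_y → 3.5 vs 0.1906.
x gives more utility per dollar, so spend all income on x: x* = M/p_x, y* = 0.
Numerically: x* = 19.5, y* = 0.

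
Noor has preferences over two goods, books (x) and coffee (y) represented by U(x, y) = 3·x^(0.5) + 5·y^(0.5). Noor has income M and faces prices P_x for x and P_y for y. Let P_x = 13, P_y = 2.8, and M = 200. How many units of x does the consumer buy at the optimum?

x* = 1.1071

From the CES first-order condition, (3/5)·(y/x)^(0.5) = P_x/P_y.
Hence y/x = ((5/3)·P_x/P_y)^(1/(0.5)), i.e. raised to the 2 power.
Substitute y = (y/x)·x into the budget: x* = M/(P_x + P_y·(y/x)).
Numerically y/x = 59.878118, so x* = 200/(13 + 2.8·59.878118) = 1.1071.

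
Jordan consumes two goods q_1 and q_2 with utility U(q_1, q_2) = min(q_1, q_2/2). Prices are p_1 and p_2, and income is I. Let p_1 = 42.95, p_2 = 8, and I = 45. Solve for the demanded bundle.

q_1* = 0.7634, q_2* = 1.5267

Leontief preferences: the optimum is at the kink where q_1/1 = q_2/2, i.e. q_2 = 2·q_1.
Budget: p_1·q_1 + p_2·2·q_1 = I, so (p_1 + 2·p_2)·q_1 = I.
Demand: q_1*(p_1,p_2,I) = I/(p_1 + 2·p_2), q_2* = 2·I/(p_1 + 2·p_2).
Here 42.95 + 2·8 = 58.95, giving q_1* = 0.7634 and q_2* = 1.5267.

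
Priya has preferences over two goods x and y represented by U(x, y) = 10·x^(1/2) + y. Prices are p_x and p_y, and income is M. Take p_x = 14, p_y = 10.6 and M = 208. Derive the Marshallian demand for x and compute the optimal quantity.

x* = 14.3316

MU_x = 5/√x, MU_y = 1. Tangency: 5/√x = p_x/p_y.
Thus x* = (5·p_y/p_x)² — independent of M — with the rest of income spent on y.
Plugging in: x* = (5·10.6/14)² = 14.3316.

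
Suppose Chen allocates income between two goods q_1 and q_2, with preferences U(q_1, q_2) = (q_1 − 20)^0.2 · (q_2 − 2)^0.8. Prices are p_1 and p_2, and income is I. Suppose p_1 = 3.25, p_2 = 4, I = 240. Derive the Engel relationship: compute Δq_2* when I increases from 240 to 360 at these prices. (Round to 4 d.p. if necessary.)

Let q_1' = q_1−20, q_2' = q_2−2. MRS = (1/4)·q_2'/q_1' = p_1/p_2.
After buying the subsistence bundle (20, 2), a share 0.2 of the remaining income goes to q_1: q_1* = 20 + 0.2·(I − 20p_1 − 2p_2)/p_1.
Discretionary income = 240 − 20·3.25 − 2·4 = 167; q_2* = 2 + 0.8·167/4 = 35.4.
At I' = 360: q_2* = 59.4. Change: 59.4 − 35.4 = 24.

Δq_2* = 24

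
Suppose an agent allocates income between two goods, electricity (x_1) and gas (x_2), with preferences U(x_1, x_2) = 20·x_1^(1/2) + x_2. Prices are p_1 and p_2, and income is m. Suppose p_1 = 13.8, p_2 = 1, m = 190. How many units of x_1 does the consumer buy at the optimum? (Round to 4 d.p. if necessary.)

MU_x_1 = 10/√x_1, MU_x_2 = 1. Tangency: 10/√x_1 = p_1/p_2.
Solve: √x_1 = 10·p_2/p_1, so x_1*(p_1,p_2) = (10·p_2/p_1)², and x_2* = (m − p_1·x_1*)/p_2.
Plugging in: x_1* = (10·1/13.8)² = 0.5251.

x_1* = 0.5251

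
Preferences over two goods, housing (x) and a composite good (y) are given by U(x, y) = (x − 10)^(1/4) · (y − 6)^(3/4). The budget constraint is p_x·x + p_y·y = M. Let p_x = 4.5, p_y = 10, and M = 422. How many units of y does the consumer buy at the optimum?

Discretionary income = 422 − 10·4.5 − 6·10 = 317; y* = 6 + 0.75·317/10 = 29.775.

y* = 29.775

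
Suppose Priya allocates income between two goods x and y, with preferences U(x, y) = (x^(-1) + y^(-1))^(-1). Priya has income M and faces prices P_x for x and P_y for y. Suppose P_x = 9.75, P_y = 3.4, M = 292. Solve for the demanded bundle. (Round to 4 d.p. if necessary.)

x* = 18.8295, y* = 31.8861

From the CES first-order condition, (y/x)^(2) = P_x/P_y.
Solve for the ratio: y/x = [P_x/P_y]^(0.5).
With the ratio pinned down, the budget gives x* = M/(P_x + P_y·(y/x)) and y* = (y/x)·x*.
Numerically y/x = 1.693413, so x* = 292/(9.75 + 3.4·1.693413) = 18.8295 and y* = 1.693413·18.8295 = 31.8861.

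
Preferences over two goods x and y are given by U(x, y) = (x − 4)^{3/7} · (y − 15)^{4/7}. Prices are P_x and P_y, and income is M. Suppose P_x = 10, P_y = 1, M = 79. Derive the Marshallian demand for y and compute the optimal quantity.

MRS = (3/4)·(y−15)/(x−4). Tangency with P_x/P_y gives y−15 = (4/3)·(P_x/P_y)·(x−4).
After buying the subsistence bundle (4, 15), a share 3/7 of the remaining income goes to x: x* = 4 + 3/7·(M − 4P_x − 15P_y)/P_x.
Discretionary income = 79 − 4·10 − 15·1 = 24; y* = 15 + 4/7·24/1 = 28.7143.

y* = 28.7143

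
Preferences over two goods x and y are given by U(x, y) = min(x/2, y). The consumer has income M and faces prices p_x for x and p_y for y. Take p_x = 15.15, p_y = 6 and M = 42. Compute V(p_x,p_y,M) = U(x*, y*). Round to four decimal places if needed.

With perfect complements, no substitution: consume in ratio x:y = 2:1.
Budget: p_x·x + p_y·(1/2)·x = M, so (2·p_x + p_y)·x = 2·M.
Demand: x*(p_x,p_y,M) = 2·M/(2·p_x + p_y), y* = M/(2·p_x + p_y).
Here 2·15.15 + 6 = 36.3, giving x* = 2.314 and y* = 1.157.
Utility at the optimum: U(2.314, 1.157) = 1.157.

V = 1.157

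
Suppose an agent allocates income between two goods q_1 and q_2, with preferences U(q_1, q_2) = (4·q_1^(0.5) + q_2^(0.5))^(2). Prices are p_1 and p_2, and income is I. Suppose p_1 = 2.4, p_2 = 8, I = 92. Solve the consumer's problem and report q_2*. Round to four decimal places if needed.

q_2* = 0.2117

MU_q_1 ∝ 4·q_1^(-0.5), MU_q_2 ∝ q_2^(-0.5), so MRS = 4·(q_2/q_1)^(0.5) = p_1/p_2.
Hence q_2/q_1 = ((1/4)·p_1/p_2)^(1/(0.5)), i.e. raised to the 2 power.
With the ratio pinned down, the budget gives q_1* = I/(p_1 + p_2·(q_2/q_1)) and q_2* = (q_2/q_1)·q_1*.
Numerically q_2/q_1 = 0.005625, so q_1* = 92/(2.4 + 8·0.005625) = 37.6278 and q_2* = 0.005625·37.6278 = 0.2117.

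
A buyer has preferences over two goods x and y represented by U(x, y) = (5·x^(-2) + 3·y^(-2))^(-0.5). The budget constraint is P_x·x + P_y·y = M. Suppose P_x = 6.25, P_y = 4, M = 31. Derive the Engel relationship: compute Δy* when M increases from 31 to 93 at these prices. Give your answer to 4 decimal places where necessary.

Numerically y/x = 0.978717, so x* = 31/(6.25 + 4·0.978717) = 3.0497 and y* = 0.978717·3.0497 = 2.9848.
At M' = 93: y* = 8.9544. Change: 8.9544 − 2.9848 = 5.9696.

Δy* = 5.9696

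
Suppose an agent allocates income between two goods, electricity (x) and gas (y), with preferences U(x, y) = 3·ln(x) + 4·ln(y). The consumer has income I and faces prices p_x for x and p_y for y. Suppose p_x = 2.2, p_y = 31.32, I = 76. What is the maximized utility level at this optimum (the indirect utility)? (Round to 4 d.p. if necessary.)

The MRS is (3/4)·y/x. Set MRS = p_x/p_y.
So 3·p_y·y = 4·p_x·x; combined with the budget, a share 3/7 of income goes to x.
Demand: x*(p_x,p_y,I) = 3/7·I/p_x and y* = 4/7·I/p_y.
At p_x=2.2, p_y=31.32, I=76: x* = 3/7·76/2.2 = 14.8052, y* = 1.3866.
Utility at the optimum: U(14.8052, 1.3866) = 9.3924.

V = 9.3924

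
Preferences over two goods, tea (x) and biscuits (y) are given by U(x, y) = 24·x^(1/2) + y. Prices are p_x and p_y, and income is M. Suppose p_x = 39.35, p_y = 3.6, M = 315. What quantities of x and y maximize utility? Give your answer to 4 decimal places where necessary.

Plugging in: x* = (12·3.6/39.35)² = 1.2053, y* = 74.3259.

x* = 1.2053, y* = 74.3259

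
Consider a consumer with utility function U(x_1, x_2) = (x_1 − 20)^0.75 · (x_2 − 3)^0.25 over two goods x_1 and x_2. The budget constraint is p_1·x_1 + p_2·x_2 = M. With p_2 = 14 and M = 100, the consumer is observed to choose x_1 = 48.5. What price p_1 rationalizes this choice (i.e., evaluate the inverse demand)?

MRS = 3·(x_2−3)/(x_1−20). Tangency with p_1/p_2 gives x_2−3 = (1/3)·(p_1/p_2)·(x_1−20).
Substituting into the budget: x_1* = 20 + 0.75·(M − 20·p_1 − 3·p_2)/p_1, and x_2* = 3 + 0.25·(…)/p_2.
Set x_1* = 48.5 in the demand function and solve for p_1: p_1 = 1.

p_1 = 1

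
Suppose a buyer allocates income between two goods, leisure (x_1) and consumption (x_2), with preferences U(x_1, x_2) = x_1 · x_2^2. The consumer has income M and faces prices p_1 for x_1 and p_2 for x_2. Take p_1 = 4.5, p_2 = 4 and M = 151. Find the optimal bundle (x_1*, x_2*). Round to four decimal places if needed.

x_1* = 11.1852, x_2* = 25.1667

The MRS is (1/2)·x_2/x_1. Set MRS = p_1/p_2.
So p_2·x_2 = 2·p_1·x_1; combined with the budget, a share 1/3 of income goes to x_1.
Demand: x_1*(p_1,p_2,M) = 1/3·M/p_1 and x_2* = 2/3·M/p_2.
At p_1=4.5, p_2=4, M=151: x_1* = 1/3·151/4.5 = 11.1852, x_2* = 25.1667.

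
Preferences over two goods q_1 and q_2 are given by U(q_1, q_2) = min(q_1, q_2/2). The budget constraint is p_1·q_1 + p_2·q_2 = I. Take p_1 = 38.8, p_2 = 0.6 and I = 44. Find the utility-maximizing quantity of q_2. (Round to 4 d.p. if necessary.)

q_2* = 2.2

Leontief preferences: the optimum is at the kink where q_1/1 = q_2/2, i.e. q_2 = 2·q_1.
Budget: p_1·q_1 + p_2·2·q_1 = I, so (p_1 + 2·p_2)·q_1 = I.
Demand: q_1*(p_1,p_2,I) = I/(p_1 + 2·p_2), q_2* = 2·I/(p_1 + 2·p_2).
Here 38.8 + 2·0.6 = 40, giving q_2* = 2.2.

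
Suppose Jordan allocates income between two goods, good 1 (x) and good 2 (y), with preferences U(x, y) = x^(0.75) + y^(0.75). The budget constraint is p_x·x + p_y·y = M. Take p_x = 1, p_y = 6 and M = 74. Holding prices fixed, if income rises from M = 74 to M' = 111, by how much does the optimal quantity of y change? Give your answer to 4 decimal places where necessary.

MU_x ∝ x^(-0.25), MU_y ∝ y^(-0.25), so MRS = (y/x)^(0.25) = p_x/p_y.
Hence y/x = (p_x/p_y)^(1/(0.25)), i.e. raised to the 4 power.
With the ratio pinned down, the budget gives x* = M/(p_x + p_y·(y/x)) and y* = (y/x)·x*.
Numerically y/x = 0.000772, so x* = 74/(1 + 6·0.000772) = 73.659 and y* = 0.000772·73.659 = 0.0568.
At M' = 111: y* = 0.0853. Change: 0.0853 − 0.0568 = 0.0284.

Δy* = 0.0284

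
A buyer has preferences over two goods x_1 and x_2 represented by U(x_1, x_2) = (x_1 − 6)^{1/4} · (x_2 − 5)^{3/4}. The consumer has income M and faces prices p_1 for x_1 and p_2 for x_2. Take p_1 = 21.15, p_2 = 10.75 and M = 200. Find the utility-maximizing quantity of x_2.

x_2* = 6.35

MRS = (1/3)·(x_2−5)/(x_1−6). Tangency with p_1/p_2 gives x_2−5 = 3·(p_1/p_2)·(x_1−6).
Substituting into the budget: x_1* = 6 + 0.25·(M − 6·p_1 − 5·p_2)/p_1, and x_2* = 5 + 0.75·(…)/p_2.
Discretionary income = 200 − 6·21.15 − 5·10.75 = 19.35; x_2* = 5 + 0.75·19.35/10.75 = 6.35.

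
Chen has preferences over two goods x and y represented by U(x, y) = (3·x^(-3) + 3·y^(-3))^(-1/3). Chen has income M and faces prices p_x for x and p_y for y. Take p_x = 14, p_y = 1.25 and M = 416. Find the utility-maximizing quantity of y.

From the CES first-order condition, (y/x)^(4) = p_x/p_y.
Hence y/x = (p_x/p_y)^(1/(4)), i.e. raised to the 0.25 power.
With the ratio pinned down, the budget gives x* = M/(p_x + p_y·(y/x)) and y* = (y/x)·x*.
Numerically y/x = 1.829382, so x* = 416/(14 + 1.25·1.829382) = 25.5423 and y* = 1.829382·25.5423 = 46.7266.

y* = 46.7266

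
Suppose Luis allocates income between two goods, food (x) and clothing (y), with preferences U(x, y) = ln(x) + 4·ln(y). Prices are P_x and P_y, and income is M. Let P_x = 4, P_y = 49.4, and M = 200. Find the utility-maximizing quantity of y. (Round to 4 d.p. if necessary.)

Tangency: MRS = (1/4)·y/x = P_x/P_y.
Rearranging, P_y·y = 4·P_x·x. Substituting into the budget gives P_x·x·(1 + 4) = M.
Demand: x*(P_x,P_y,M) = 0.2·M/P_x and y* = 0.8·M/P_y.
At P_x=4, P_y=49.4, M=200: y* = 0.8·200/49.4 = 3.2389.

y* = 3.2389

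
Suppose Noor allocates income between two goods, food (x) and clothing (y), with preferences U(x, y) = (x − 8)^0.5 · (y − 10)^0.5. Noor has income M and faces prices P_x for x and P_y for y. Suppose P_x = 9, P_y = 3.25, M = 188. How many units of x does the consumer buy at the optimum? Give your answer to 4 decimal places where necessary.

x* = 12.6389

Let x' = x−8, y' = y−10. MRS = y'/x' = P_x/P_y.
Substituting into the budget: x* = 8 + 0.5·(M − 8·P_x − 10·P_y)/P_x, and y* = 10 + 0.5·(…)/P_y.
Discretionary income = 188 − 8·9 − 10·3.25 = 83.5; x* = 8 + 0.5·83.5/9 = 12.6389.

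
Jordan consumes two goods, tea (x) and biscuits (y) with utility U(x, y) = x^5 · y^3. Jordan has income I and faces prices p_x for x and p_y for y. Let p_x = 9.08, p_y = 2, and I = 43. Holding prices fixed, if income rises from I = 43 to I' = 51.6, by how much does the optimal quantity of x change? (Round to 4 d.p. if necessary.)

Demand: x*(p_x,p_y,I) = 0.625·I/p_x and y* = 0.375·I/p_y.
At p_x=9.08, p_y=2, I=43: x* = 0.625·43/9.08 = 2.9598.
At I' = 51.6: x* = 3.5518. Change: 3.5518 − 2.9598 = 0.592.

Δx* = 0.592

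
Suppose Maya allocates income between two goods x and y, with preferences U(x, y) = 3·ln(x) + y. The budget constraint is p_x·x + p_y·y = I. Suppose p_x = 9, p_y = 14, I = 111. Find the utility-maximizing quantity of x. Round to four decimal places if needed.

x* = 4.6667

MU_x = 3/x, MU_y = 1. Tangency: 3/x = p_x/p_y.
So x*(p_x,p_y) = 3·p_y/p_x, independent of income; and y* = (I − 3·p_y)/p_y.
At the given prices: x* = 3·14/9 = 4.6667.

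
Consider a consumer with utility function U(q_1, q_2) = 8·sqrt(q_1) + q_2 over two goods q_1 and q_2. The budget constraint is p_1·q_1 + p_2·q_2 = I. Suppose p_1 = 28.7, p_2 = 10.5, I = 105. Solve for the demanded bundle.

MU_q_1 = 4/√q_1, MU_q_2 = 1. Tangency: 4/√q_1 = p_1/p_2.
Thus q_1* = (4·p_2/p_1)² — independent of I — with the rest of income spent on q_2.
Plugging in: q_1* = (4·10.5/28.7)² = 2.1416, q_2* = 4.1463.

q_1* = 2.1416, q_2* = 4.1463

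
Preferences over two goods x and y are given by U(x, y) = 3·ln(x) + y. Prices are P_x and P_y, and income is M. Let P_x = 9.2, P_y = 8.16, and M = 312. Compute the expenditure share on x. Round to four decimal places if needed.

share on x = 0.0785

At the given prices: x* = 3·8.16/9.2 = 2.6609, and y* = 35.2353.
Expenditure on x: 9.2·2.6609 = 24.48; share = 0.0785.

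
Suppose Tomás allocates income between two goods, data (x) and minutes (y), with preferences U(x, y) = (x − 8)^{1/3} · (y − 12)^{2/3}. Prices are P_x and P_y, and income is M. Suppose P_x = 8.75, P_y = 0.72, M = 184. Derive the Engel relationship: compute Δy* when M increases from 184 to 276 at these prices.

Let x' = x−8, y' = y−12. MRS = (1/2)·y'/x' = P_x/P_y.
Substituting into the budget: x* = 8 + 1/3·(M − 8·P_x − 12·P_y)/P_x, and y* = 12 + 2/3·(…)/P_y.
Discretionary income = 184 − 8·8.75 − 12·0.72 = 105.36; y* = 12 + 2/3·105.36/0.72 = 109.5556.
At M' = 276: y* = 194.7407. Change: 194.7407 − 109.5556 = 85.1852.

Δy* = 85.1852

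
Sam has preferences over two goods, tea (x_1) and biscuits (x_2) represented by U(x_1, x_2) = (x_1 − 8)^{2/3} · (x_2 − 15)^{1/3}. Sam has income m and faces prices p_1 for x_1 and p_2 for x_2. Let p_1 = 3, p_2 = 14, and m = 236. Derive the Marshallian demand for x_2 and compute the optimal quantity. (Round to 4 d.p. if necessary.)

This is Cobb-Douglas in (x_1−8, x_2−15): tangency gives 2/3·p_2·(x_2−15) = 1/3·p_1·(x_1−8).
After buying the subsistence bundle (8, 15), a share 2/3 of the remaining income goes to x_1: x_1* = 8 + 2/3·(m − 8p_1 − 15p_2)/p_1.
Discretionary income = 236 − 8·3 − 15·14 = 2; x_2* = 15 + 1/3·2/14 = 15.0476.

x_2* = 15.0476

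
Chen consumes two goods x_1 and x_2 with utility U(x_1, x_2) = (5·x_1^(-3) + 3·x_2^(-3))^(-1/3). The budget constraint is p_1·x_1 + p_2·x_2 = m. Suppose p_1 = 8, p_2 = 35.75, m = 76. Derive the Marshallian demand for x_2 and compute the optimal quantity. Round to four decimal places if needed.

MU_x_1 ∝ 5·x_1^(-4), MU_x_2 ∝ 3·x_2^(-4), so MRS = (5/3)·(x_2/x_1)^(4) = p_1/p_2.
Hence x_2/x_1 = ((3/5)·p_1/p_2)^(1/(4)), i.e. raised to the 0.25 power.
Substitute x_2 = (x_2/x_1)·x_1 into the budget: x_1* = m/(p_1 + p_2·(x_2/x_1)).
Numerically x_2/x_1 = 0.605329, so x_1* = 76/(8 + 35.75·0.605329) = 2.5641 and x_2* = 0.605329·2.5641 = 1.5521.

x_2* = 1.5521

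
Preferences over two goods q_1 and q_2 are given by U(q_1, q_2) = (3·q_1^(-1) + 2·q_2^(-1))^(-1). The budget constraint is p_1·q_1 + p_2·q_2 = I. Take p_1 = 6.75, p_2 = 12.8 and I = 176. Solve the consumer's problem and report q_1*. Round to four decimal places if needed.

q_1* = 12.2738

MRS = MU_q_1/MU_q_2 = (3/2)·(q_2/q_1)^(2). Set equal to p_1/p_2.
Hence q_2/q_1 = ((2/3)·p_1/p_2)^(1/(2)), i.e. raised to the 0.5 power.
Substitute q_2 = (q_2/q_1)·q_1 into the budget: q_1* = I/(p_1 + p_2·(q_2/q_1)).
Numerically q_2/q_1 = 0.592927, so q_1* = 176/(6.75 + 12.8·0.592927) = 12.2738.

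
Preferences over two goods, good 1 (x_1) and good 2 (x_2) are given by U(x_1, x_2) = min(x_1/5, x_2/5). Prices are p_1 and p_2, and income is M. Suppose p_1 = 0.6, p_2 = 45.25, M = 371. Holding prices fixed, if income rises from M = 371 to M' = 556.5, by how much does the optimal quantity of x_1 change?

Δx_1* = 4.0458

With perfect complements, no substitution: consume in ratio x_1:x_2 = 5:5.
Budget: p_1·x_1 + p_2·x_1 = M, so (5·p_1 + 5·p_2)·x_1 = 5·M.
Demand: x_1*(p_1,p_2,M) = 5·M/(5·p_1 + 5·p_2), x_2* = 5·M/(5·p_1 + 5·p_2).
Here 5·0.6 + 5·45.25 = 229.25, giving x_1* = 8.0916.
At M' = 556.5: x_1* = 12.1374. Change: 12.1374 − 8.0916 = 4.0458.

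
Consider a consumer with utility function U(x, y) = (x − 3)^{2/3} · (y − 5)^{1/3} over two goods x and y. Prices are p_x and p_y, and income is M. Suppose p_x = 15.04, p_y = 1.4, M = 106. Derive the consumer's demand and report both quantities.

x* = 5.3883, y* = 17.8286

MRS = 2·(y−5)/(x−3). Tangency with p_x/p_y gives y−5 = (1/2)·(p_x/p_y)·(x−3).
Substituting into the budget: x* = 3 + 2/3·(M − 3·p_x − 5·p_y)/p_x, and y* = 5 + 1/3·(…)/p_y.
Discretionary income = 106 − 3·15.04 − 5·1.4 = 53.88; x* = 3 + 2/3·53.88/15.04 = 5.3883; y* = 5 + 1/3·53.88/1.4 = 17.8286.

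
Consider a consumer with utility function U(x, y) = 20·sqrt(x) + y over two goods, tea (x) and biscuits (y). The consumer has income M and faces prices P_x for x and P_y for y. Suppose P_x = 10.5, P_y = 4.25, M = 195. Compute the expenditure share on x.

share on x = 0.8822

Utility is quasi-linear in y; the FOC for x is 10/√x = P_x/P_y.
Thus x* = (10·P_y/P_x)² — independent of M — with the rest of income spent on y.
Plugging in: x* = (10·4.25/10.5)² = 16.3832, y* = 5.4062.
Expenditure on x: 10.5·16.3832 = 172.0238; share = 0.8822.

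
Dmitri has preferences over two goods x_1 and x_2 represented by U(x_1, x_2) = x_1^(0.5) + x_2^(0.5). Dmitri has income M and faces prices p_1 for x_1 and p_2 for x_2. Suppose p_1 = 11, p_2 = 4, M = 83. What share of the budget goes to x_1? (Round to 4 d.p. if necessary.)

share on x_1 = 0.2667

MU_x_1 ∝ x_1^(-0.5), MU_x_2 ∝ x_2^(-0.5), so MRS = (x_2/x_1)^(0.5) = p_1/p_2.
Solve for the ratio: x_2/x_1 = [p_1/p_2]^(2).
With the ratio pinned down, the budget gives x_1* = M/(p_1 + p_2·(x_2/x_1)) and x_2* = (x_2/x_1)·x_1*.
Numerically x_2/x_1 = 7.5625, so x_1* = 83/(11 + 4·7.5625) = 2.0121 and x_2* = 7.5625·2.0121 = 15.2167.
Expenditure on x_1: 11·2.0121 = 22.1333; share = 0.2667.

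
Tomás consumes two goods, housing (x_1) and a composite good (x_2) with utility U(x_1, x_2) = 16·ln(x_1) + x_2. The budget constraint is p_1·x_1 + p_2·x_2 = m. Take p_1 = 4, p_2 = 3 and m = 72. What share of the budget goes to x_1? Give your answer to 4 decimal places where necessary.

share on x_1 = 0.6667

Set MRS = p_1/p_2: (16/x_1)/1 = p_1/p_2.
So x_1*(p_1,p_2) = 16·p_2/p_1, independent of income; and x_2* = (m − 16·p_2)/p_2.
At the given prices: x_1* = 16·3/4 = 12, and x_2* = 8.
Expenditure on x_1: 4·12 = 48; share = 0.6667.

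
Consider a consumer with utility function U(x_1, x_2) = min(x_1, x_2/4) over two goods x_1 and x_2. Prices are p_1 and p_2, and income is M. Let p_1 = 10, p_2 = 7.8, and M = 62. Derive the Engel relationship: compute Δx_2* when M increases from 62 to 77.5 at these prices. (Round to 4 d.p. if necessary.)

With perfect complements, no substitution: consume in ratio x_1:x_2 = 1:4.
Budget: p_1·x_1 + p_2·4·x_1 = M, so (p_1 + 4·p_2)·x_1 = M.
Demand: x_1*(p_1,p_2,M) = M/(p_1 + 4·p_2), x_2* = 4·M/(p_1 + 4·p_2).
Here 10 + 4·7.8 = 41.2, giving x_2* = 6.0194.
At M' = 77.5: x_2* = 7.5243. Change: 7.5243 − 6.0194 = 1.5049.

Δx_2* = 1.5049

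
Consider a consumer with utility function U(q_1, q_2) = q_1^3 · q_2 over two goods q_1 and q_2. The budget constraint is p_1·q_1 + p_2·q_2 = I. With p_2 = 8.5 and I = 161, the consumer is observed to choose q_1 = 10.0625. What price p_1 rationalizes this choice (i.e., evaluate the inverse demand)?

p_1 = 12

The MRS is 3·q_2/q_1. Set MRS = p_1/p_2.
So 3·p_2·q_2 = p_1·q_1; combined with the budget, a share 0.75 of income goes to q_1.
Demand: q_1*(p_1,p_2,I) = 0.75·I/p_1 and q_2* = 0.25·I/p_2.
Set q_1* = 10.0625 in the demand function and solve for p_1: p_1 = 12.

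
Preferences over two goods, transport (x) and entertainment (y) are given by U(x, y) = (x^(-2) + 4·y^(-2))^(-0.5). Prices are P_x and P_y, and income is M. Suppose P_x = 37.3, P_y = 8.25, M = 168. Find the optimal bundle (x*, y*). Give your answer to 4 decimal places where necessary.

MU_x ∝ x^(-3), MU_y ∝ 4·y^(-3), so MRS = (1/4)·(y/x)^(3) = P_x/P_y.
Hence y/x = (4·P_x/P_y)^(1/(3)), i.e. raised to the 1/3 power.
With the ratio pinned down, the budget gives x* = M/(P_x + P_y·(y/x)) and y* = (y/x)·x*.
Numerically y/x = 2.624853, so x* = 168/(37.3 + 8.25·2.624853) = 2.8496 and y* = 2.624853·2.8496 = 7.4799.

x* = 2.8496, y* = 7.4799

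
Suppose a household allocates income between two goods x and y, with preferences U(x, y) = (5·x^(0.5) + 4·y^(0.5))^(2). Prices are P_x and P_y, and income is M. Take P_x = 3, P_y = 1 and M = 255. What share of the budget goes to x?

share on x = 0.3425

MRS = MU_x/MU_y = (5/4)·(y/x)^(0.5). Set equal to P_x/P_y.
Solve for the ratio: y/x = [(4/5)·P_x/P_y]^(2).
With the ratio pinned down, the budget gives x* = M/(P_x + P_y·(y/x)) and y* = (y/x)·x*.
Numerically y/x = 5.76, so x* = 255/(3 + 1·5.76) = 29.1096 and y* = 5.76·29.1096 = 167.6712.
Expenditure on x: 3·29.1096 = 87.3288; share = 0.3425.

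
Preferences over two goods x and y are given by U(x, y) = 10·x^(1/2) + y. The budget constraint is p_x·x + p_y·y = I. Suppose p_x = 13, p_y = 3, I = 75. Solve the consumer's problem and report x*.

x* = 1.3314

Utility is quasi-linear in y; the FOC for x is 5/√x = p_x/p_y.
Solve: √x = 5·p_y/p_x, so x*(p_x,p_y) = (5·p_y/p_x)², and y* = (I − p_x·x*)/p_y.
Plugging in: x* = (5·3/13)² = 1.3314.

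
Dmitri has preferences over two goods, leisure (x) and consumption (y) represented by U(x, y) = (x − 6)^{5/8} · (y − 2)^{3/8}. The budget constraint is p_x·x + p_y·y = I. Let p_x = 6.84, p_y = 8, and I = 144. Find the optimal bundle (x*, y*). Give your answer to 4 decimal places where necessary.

MRS = (5/3)·(y−2)/(x−6). Tangency with p_x/p_y gives y−2 = (3/5)·(p_x/p_y)·(x−6).
After buying the subsistence bundle (6, 2), a share 0.625 of the remaining income goes to x: x* = 6 + 0.625·(I − 6p_x − 2p_y)/p_x.
Discretionary income = 144 − 6·6.84 − 2·8 = 86.96; x* = 6 + 0.625·86.96/6.84 = 13.9459; y* = 2 + 0.375·86.96/8 = 6.0762.

x* = 13.9459, y* = 6.0762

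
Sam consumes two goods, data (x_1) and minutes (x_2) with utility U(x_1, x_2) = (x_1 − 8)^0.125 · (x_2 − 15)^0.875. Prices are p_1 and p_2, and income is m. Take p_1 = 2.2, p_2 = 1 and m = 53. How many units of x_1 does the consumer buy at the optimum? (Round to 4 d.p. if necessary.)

x_1* = 9.1591

Let x_1' = x_1−8, x_2' = x_2−15. MRS = (1/7)·x_2'/x_1' = p_1/p_2.
Substituting into the budget: x_1* = 8 + 0.125·(m − 8·p_1 − 15·p_2)/p_1, and x_2* = 15 + 0.875·(…)/p_2.
Discretionary income = 53 − 8·2.2 − 15·1 = 20.4; x_1* = 8 + 0.125·20.4/2.2 = 9.1591.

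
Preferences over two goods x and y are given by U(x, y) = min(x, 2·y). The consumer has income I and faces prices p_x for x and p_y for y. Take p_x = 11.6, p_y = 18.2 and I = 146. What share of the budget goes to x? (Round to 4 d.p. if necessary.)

Leontief preferences: the optimum is at the kink where x/2 = y/1, i.e. y = (1/2)·x.
Budget: p_x·x + p_y·(1/2)·x = I, so (2·p_x + p_y)·x = 2·I.
Demand: x*(p_x,p_y,I) = 2·I/(2·p_x + p_y), y* = I/(2·p_x + p_y).
Here 2·11.6 + 18.2 = 41.4, giving x* = 7.0531 and y* = 3.5266.
Expenditure on x: 11.6·7.0531 = 81.8164; share = 0.5604.

share on x = 0.5604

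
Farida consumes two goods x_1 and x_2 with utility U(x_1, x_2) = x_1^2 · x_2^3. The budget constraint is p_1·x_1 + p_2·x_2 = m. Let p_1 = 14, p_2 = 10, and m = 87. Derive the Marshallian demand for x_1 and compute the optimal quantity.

x_1* = 2.4857

At p_1=14, p_2=10, m=87: x_1* = 0.4·87/14 = 2.4857.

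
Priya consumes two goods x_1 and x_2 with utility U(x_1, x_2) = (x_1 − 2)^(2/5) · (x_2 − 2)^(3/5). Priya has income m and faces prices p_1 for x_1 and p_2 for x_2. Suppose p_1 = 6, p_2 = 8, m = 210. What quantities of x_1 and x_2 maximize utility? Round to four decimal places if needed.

Discretionary income = 210 − 2·6 − 2·8 = 182; x_1* = 2 + 0.4·182/6 = 14.1333; x_2* = 2 + 0.6·182/8 = 15.65.

x_1* = 14.1333, x_2* = 15.65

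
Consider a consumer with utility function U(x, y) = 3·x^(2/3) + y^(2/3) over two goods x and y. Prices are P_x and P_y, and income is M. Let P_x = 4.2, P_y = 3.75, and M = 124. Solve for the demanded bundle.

MRS = MU_x/MU_y = 3·(y/x)^(1/3). Set equal to P_x/P_y.
Hence y/x = ((1/3)·P_x/P_y)^(1/(1/3)), i.e. raised to the 3 power.
Substitute y = (y/x)·x into the budget: x* = M/(P_x + P_y·(y/x)).
Numerically y/x = 0.052034, so x* = 124/(4.2 + 3.75·0.052034) = 28.2131 and y* = 0.052034·28.2131 = 1.468.

x* = 28.2131, y* = 1.468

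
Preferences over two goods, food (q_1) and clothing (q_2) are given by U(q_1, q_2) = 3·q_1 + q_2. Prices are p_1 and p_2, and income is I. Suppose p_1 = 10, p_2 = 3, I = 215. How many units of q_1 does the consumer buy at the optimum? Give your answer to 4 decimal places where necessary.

Perfect substitutes: compare marginal utility per dollar. 3/p_1 vs 1/p_2 → 0.3 vs 0.3333.
q_2 gives more utility per dollar, so spend all income on q_2: q_2* = I/p_2, q_1* = 0.
Numerically: q_1* = 0, q_2* = 71.6667.

q_1* = 0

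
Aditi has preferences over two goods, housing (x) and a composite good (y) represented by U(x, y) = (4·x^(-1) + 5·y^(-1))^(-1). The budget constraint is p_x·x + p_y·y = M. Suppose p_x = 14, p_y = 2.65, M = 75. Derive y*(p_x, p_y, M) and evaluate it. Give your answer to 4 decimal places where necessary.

MRS = MU_x/MU_y = (4/5)·(y/x)^(2). Set equal to p_x/p_y.
Hence y/x = ((5/4)·p_x/p_y)^(1/(2)), i.e. raised to the 0.5 power.
With the ratio pinned down, the budget gives x* = M/(p_x + p_y·(y/x)) and y* = (y/x)·x*.
Numerically y/x = 2.569781, so x* = 75/(14 + 2.65·2.569781) = 3.6041 and y* = 2.569781·3.6041 = 9.2616.

y* = 9.2616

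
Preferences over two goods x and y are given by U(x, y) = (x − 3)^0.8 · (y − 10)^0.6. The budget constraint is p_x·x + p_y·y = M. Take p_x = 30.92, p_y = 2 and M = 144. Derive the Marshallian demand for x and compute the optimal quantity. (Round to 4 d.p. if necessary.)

x* = 3.5773

MRS = (4/3)·(y−10)/(x−3). Tangency with p_x/p_y gives y−10 = (3/4)·(p_x/p_y)·(x−3).
After buying the subsistence bundle (3, 10), a share 4/7 of the remaining income goes to x: x* = 3 + 4/7·(M − 3p_x − 10p_y)/p_x.
Discretionary income = 144 − 3·30.92 − 10·2 = 31.24; x* = 3 + 4/7·31.24/30.92 = 3.5773.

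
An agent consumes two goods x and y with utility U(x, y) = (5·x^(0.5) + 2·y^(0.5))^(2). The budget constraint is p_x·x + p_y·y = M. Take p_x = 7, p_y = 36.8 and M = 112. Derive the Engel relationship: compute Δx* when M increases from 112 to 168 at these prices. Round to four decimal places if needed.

Δx* = 7.7637

MRS = MU_x/MU_y = (5/2)·(y/x)^(0.5). Set equal to p_x/p_y.
Solve for the ratio: y/x = [(2/5)·p_x/p_y]^(2).
With the ratio pinned down, the budget gives x* = M/(p_x + p_y·(y/x)) and y* = (y/x)·x*.
Numerically y/x = 0.005789, so x* = 112/(7 + 36.8·0.005789) = 15.5274.
At M' = 168: x* = 23.2911. Change: 23.2911 − 15.5274 = 7.7637.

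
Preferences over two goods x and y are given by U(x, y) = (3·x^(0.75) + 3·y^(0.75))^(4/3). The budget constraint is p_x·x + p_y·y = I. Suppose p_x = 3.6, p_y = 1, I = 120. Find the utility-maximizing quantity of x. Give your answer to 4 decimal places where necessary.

Numerically y/x = 167.9616, so x* = 120/(3.6 + 1·167.9616) = 0.6995.

x* = 0.6995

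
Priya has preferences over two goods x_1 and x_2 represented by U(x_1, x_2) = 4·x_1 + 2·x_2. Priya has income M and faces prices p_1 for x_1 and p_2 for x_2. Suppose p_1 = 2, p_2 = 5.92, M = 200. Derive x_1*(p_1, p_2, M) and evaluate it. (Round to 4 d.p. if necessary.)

Linear utility — the consumer picks whichever good has higher MU/price: 4/2 = 2 vs 2/5.92 = 0.3378.
x_1 gives more utility per dollar, so spend all income on x_1: x_1* = M/p_1, x_2* = 0.
Numerically: x_1* = 100, x_2* = 0.

x_1* = 100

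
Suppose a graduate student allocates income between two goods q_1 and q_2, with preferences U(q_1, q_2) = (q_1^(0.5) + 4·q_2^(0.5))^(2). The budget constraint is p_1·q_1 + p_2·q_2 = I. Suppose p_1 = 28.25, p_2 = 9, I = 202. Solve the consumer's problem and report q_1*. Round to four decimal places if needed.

q_1* = 0.1396

MRS = MU_q_1/MU_q_2 = (1/4)·(q_2/q_1)^(0.5). Set equal to p_1/p_2.
Hence q_2/q_1 = (4·p_1/p_2)^(1/(0.5)), i.e. raised to the 2 power.
Substitute q_2 = (q_2/q_1)·q_1 into the budget: q_1* = I/(p_1 + p_2·(q_2/q_1)).
Numerically q_2/q_1 = 157.641975, so q_1* = 202/(28.25 + 9·157.641975) = 0.1396.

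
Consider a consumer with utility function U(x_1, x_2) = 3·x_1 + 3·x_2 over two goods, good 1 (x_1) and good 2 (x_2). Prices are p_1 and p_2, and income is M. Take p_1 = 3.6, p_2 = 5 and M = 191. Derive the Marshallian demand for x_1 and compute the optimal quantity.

Perfect substitutes: compare marginal utility per dollar. 3/p_1 vs 3/p_2 → 0.8333 vs 0.6.
x_1 gives more utility per dollar, so spend all income on x_1: x_1* = M/p_1, x_2* = 0.
Numerically: x_1* = 53.0556, x_2* = 0.

x_1* = 53.0556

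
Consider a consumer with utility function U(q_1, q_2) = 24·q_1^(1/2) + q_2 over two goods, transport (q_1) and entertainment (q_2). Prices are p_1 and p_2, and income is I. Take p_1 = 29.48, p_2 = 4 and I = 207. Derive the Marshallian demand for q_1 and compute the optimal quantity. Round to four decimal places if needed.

Set MRS = p_1/p_2: 12·q_1^(−1/2) = p_1/p_2.
Thus q_1* = (12·p_2/p_1)² — independent of I — with the rest of income spent on q_2.
Plugging in: q_1* = (12·4/29.48)² = 2.6511.

q_1* = 2.6511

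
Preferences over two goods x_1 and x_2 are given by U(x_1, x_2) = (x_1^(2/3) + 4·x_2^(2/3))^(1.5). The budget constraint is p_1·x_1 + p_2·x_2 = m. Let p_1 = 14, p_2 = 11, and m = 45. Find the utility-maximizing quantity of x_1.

x_1* = 0.0307

MRS = MU_x_1/MU_x_2 = (1/4)·(x_2/x_1)^(1/3). Set equal to p_1/p_2.
Hence x_2/x_1 = (4·p_1/p_2)^(1/(1/3)), i.e. raised to the 3 power.
Substitute x_2 = (x_2/x_1)·x_1 into the budget: x_1* = m/(p_1 + p_2·(x_2/x_1)).
Numerically x_2/x_1 = 131.9429, so x_1* = 45/(14 + 11·131.9429) = 0.0307.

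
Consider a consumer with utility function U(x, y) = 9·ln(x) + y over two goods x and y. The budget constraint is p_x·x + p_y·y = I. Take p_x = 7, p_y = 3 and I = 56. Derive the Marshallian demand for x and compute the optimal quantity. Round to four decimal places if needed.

Set MRS = p_x/p_y: (9/x)/1 = p_x/p_y.
So x*(p_x,p_y) = 9·p_y/p_x, independent of income; and y* = (I − 9·p_y)/p_y.
At the given prices: x* = 9·3/7 = 3.8571.

x* = 3.8571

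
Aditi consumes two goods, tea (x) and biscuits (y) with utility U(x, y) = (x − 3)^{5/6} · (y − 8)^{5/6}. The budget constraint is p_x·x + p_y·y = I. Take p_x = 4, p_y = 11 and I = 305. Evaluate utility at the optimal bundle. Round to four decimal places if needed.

V = 95.8655

After buying the subsistence bundle (3, 8), a share 0.5 of the remaining income goes to x: x* = 3 + 0.5·(I − 3p_x − 8p_y)/p_x.
Discretionary income = 305 − 3·4 − 8·11 = 205; x* = 3 + 0.5·205/4 = 28.625; y* = 8 + 0.5·205/11 = 17.3182.
Utility at the optimum: U(28.625, 17.3182) = 95.8655.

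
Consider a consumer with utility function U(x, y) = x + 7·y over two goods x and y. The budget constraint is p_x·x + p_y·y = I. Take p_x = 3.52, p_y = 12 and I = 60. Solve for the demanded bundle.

Perfect substitutes: compare marginal utility per dollar. 1/p_x vs 7/p_y → 0.2841 vs 0.5833.
y gives more utility per dollar, so spend all income on y: y* = I/p_y, x* = 0.
Numerically: x* = 0, y* = 5.

x* = 0, y* = 5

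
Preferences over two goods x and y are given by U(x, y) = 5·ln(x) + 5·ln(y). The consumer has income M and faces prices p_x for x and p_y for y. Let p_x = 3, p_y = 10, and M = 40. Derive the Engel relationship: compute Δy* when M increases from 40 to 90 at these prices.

Δy* = 2.5

The MRS is y/x. Set MRS = p_x/p_y.
So 5·p_y·y = 5·p_x·x; combined with the budget, a share 0.5 of income goes to x.
Demand: x*(p_x,p_y,M) = 0.5·M/p_x and y* = 0.5·M/p_y.
At p_x=3, p_y=10, M=40: y* = 0.5·40/10 = 2.
At M' = 90: y* = 4.5. Change: 4.5 − 2 = 2.5.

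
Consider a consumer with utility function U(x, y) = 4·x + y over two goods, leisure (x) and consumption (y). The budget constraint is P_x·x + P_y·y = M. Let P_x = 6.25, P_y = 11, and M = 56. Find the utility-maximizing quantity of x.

Perfect substitutes: compare marginal utility per dollar. 4/P_x vs 1/P_y → 0.64 vs 0.0909.
x gives more utility per dollar, so spend all income on x: x* = M/P_x, y* = 0.
Numerically: x* = 8.96, y* = 0.

x* = 8.96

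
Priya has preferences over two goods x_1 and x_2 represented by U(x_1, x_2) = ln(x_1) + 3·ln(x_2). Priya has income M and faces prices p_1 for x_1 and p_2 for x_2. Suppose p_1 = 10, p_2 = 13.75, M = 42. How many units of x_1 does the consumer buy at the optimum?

x_1* = 1.05

Tangency: MRS = (1/3)·x_2/x_1 = p_1/p_2.
So p_2·x_2 = 3·p_1·x_1; combined with the budget, a share 0.25 of income goes to x_1.
Demand: x_1*(p_1,p_2,M) = 0.25·M/p_1 and x_2* = 0.75·M/p_2.
At p_1=10, p_2=13.75, M=42: x_1* = 0.25·42/10 = 1.05.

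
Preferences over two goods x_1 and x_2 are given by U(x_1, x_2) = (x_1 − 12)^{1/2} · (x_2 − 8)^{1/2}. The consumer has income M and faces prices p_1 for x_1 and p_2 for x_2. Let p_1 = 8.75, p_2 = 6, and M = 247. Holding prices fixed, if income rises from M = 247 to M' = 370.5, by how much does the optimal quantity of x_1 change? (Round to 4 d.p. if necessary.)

Δx_1* = 7.0571

MRS = (x_2−8)/(x_1−12). Tangency with p_1/p_2 gives x_2−8 = (p_1/p_2)·(x_1−12).
After buying the subsistence bundle (12, 8), a share 0.5 of the remaining income goes to x_1: x_1* = 12 + 0.5·(M − 12p_1 − 8p_2)/p_1.
Discretionary income = 247 − 12·8.75 − 8·6 = 94; x_1* = 12 + 0.5·94/8.75 = 17.3714.
At M' = 370.5: x_1* = 24.4286. Change: 24.4286 − 17.3714 = 7.0571.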